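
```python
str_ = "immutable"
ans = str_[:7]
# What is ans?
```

str_ has length 9. The slice str_[:7] selects indices [0, 1, 2, 3, 4, 5, 6] (0->'i', 1->'m', 2->'m', 3->'u', 4->'t', 5->'a', 6->'b'), giving 'immutab'.

'immutab'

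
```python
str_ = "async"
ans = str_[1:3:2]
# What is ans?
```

str_ has length 5. The slice str_[1:3:2] selects indices [1] (1->'s'), giving 's'.

's'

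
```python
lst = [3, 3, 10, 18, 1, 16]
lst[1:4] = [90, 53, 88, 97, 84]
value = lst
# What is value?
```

lst starts as [3, 3, 10, 18, 1, 16] (length 6). The slice lst[1:4] covers indices [1, 2, 3] with values [3, 10, 18]. Replacing that slice with [90, 53, 88, 97, 84] (different length) produces [3, 90, 53, 88, 97, 84, 1, 16].

[3, 90, 53, 88, 97, 84, 1, 16]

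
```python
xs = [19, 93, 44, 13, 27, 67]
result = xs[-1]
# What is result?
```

xs has length 6. Negative index -1 maps to positive index 6 + (-1) = 5. xs[5] = 67.

67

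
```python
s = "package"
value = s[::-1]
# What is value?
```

s has length 7. The slice s[::-1] selects indices [6, 5, 4, 3, 2, 1, 0] (6->'e', 5->'g', 4->'a', 3->'k', 2->'c', 1->'a', 0->'p'), giving 'egakcap'.

'egakcap'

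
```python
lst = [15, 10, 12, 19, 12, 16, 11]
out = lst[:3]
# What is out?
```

lst has length 7. The slice lst[:3] selects indices [0, 1, 2] (0->15, 1->10, 2->12), giving [15, 10, 12].

[15, 10, 12]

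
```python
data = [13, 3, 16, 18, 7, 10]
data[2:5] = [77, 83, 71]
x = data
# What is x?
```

data starts as [13, 3, 16, 18, 7, 10] (length 6). The slice data[2:5] covers indices [2, 3, 4] with values [16, 18, 7]. Replacing that slice with [77, 83, 71] (same length) produces [13, 3, 77, 83, 71, 10].

[13, 3, 77, 83, 71, 10]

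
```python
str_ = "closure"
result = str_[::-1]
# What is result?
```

str_ has length 7. The slice str_[::-1] selects indices [6, 5, 4, 3, 2, 1, 0] (6->'e', 5->'r', 4->'u', 3->'s', 2->'o', 1->'l', 0->'c'), giving 'erusolc'.

'erusolc'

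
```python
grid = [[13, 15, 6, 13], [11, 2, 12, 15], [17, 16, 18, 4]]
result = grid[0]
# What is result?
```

grid has 3 rows. Row 0 is [13, 15, 6, 13].

[13, 15, 6, 13]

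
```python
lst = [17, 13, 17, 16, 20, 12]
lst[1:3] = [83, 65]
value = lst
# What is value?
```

lst starts as [17, 13, 17, 16, 20, 12] (length 6). The slice lst[1:3] covers indices [1, 2] with values [13, 17]. Replacing that slice with [83, 65] (same length) produces [17, 83, 65, 16, 20, 12].

[17, 83, 65, 16, 20, 12]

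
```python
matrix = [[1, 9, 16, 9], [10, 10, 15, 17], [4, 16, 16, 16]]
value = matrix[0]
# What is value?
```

matrix has 3 rows. Row 0 is [1, 9, 16, 9].

[1, 9, 16, 9]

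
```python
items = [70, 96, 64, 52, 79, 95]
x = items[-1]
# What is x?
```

items has length 6. Negative index -1 maps to positive index 6 + (-1) = 5. items[5] = 95.

95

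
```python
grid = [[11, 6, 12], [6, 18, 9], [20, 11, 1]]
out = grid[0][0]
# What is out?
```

grid[0] = [11, 6, 12]. Taking column 0 of that row yields 11.

11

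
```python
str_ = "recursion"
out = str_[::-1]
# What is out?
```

str_ has length 9. The slice str_[::-1] selects indices [8, 7, 6, 5, 4, 3, 2, 1, 0] (8->'n', 7->'o', 6->'i', 5->'s', 4->'r', 3->'u', 2->'c', 1->'e', 0->'r'), giving 'noisrucer'.

'noisrucer'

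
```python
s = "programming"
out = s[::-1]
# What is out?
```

s has length 11. The slice s[::-1] selects indices [10, 9, 8, 7, 6, 5, 4, 3, 2, 1, 0] (10->'g', 9->'n', 8->'i', 7->'m', 6->'m', 5->'a', 4->'r', 3->'g', 2->'o', 1->'r', 0->'p'), giving 'gnimmargorp'.

'gnimmargorp'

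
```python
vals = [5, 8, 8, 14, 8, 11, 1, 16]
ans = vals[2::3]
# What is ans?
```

vals has length 8. The slice vals[2::3] selects indices [2, 5] (2->8, 5->11), giving [8, 11].

[8, 11]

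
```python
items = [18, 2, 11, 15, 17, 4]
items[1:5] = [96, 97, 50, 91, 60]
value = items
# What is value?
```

items starts as [18, 2, 11, 15, 17, 4] (length 6). The slice items[1:5] covers indices [1, 2, 3, 4] with values [2, 11, 15, 17]. Replacing that slice with [96, 97, 50, 91, 60] (different length) produces [18, 96, 97, 50, 91, 60, 4].

[18, 96, 97, 50, 91, 60, 4]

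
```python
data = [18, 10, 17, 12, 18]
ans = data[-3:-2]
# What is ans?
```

data has length 5. The slice data[-3:-2] selects indices [2] (2->17), giving [17].

[17]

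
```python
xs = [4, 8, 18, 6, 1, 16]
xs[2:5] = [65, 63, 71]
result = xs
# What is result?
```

xs starts as [4, 8, 18, 6, 1, 16] (length 6). The slice xs[2:5] covers indices [2, 3, 4] with values [18, 6, 1]. Replacing that slice with [65, 63, 71] (same length) produces [4, 8, 65, 63, 71, 16].

[4, 8, 65, 63, 71, 16]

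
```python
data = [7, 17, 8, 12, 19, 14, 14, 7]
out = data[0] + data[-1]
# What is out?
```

data has length 8. data[0] = 7.
data has length 8. Negative index -1 maps to positive index 8 + (-1) = 7. data[7] = 7.
Sum: 7 + 7 = 14.

14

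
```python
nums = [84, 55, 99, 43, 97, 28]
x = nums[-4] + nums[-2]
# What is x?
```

nums has length 6. Negative index -4 maps to positive index 6 + (-4) = 2. nums[2] = 99.
nums has length 6. Negative index -2 maps to positive index 6 + (-2) = 4. nums[4] = 97.
Sum: 99 + 97 = 196.

196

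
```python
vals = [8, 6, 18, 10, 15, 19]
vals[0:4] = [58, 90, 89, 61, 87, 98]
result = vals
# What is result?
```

vals starts as [8, 6, 18, 10, 15, 19] (length 6). The slice vals[0:4] covers indices [0, 1, 2, 3] with values [8, 6, 18, 10]. Replacing that slice with [58, 90, 89, 61, 87, 98] (different length) produces [58, 90, 89, 61, 87, 98, 15, 19].

[58, 90, 89, 61, 87, 98, 15, 19]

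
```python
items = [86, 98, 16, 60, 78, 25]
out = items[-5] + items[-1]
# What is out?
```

items has length 6. Negative index -5 maps to positive index 6 + (-5) = 1. items[1] = 98.
items has length 6. Negative index -1 maps to positive index 6 + (-1) = 5. items[5] = 25.
Sum: 98 + 25 = 123.

123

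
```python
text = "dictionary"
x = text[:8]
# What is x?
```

text has length 10. The slice text[:8] selects indices [0, 1, 2, 3, 4, 5, 6, 7] (0->'d', 1->'i', 2->'c', 3->'t', 4->'i', 5->'o', 6->'n', 7->'a'), giving 'dictiona'.

'dictiona'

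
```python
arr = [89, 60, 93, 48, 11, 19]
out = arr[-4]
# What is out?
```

arr has length 6. Negative index -4 maps to positive index 6 + (-4) = 2. arr[2] = 93.

93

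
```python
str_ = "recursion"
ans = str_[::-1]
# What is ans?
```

str_ has length 9. The slice str_[::-1] selects indices [8, 7, 6, 5, 4, 3, 2, 1, 0] (8->'n', 7->'o', 6->'i', 5->'s', 4->'r', 3->'u', 2->'c', 1->'e', 0->'r'), giving 'noisrucer'.

'noisrucer'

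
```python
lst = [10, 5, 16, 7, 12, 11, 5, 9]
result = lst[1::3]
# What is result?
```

lst has length 8. The slice lst[1::3] selects indices [1, 4, 7] (1->5, 4->12, 7->9), giving [5, 12, 9].

[5, 12, 9]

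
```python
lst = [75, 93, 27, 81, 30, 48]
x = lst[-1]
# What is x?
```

lst has length 6. Negative index -1 maps to positive index 6 + (-1) = 5. lst[5] = 48.

48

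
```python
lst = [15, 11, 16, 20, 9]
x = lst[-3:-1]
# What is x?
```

lst has length 5. The slice lst[-3:-1] selects indices [2, 3] (2->16, 3->20), giving [16, 20].

[16, 20]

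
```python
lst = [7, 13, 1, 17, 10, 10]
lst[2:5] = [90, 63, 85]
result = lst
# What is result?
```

lst starts as [7, 13, 1, 17, 10, 10] (length 6). The slice lst[2:5] covers indices [2, 3, 4] with values [1, 17, 10]. Replacing that slice with [90, 63, 85] (same length) produces [7, 13, 90, 63, 85, 10].

[7, 13, 90, 63, 85, 10]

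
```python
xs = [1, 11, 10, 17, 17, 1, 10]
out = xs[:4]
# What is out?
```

xs has length 7. The slice xs[:4] selects indices [0, 1, 2, 3] (0->1, 1->11, 2->10, 3->17), giving [1, 11, 10, 17].

[1, 11, 10, 17]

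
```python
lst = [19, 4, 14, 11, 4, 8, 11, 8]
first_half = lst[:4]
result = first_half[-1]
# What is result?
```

lst has length 8. The slice lst[:4] selects indices [0, 1, 2, 3] (0->19, 1->4, 2->14, 3->11), giving [19, 4, 14, 11]. So first_half = [19, 4, 14, 11]. Then first_half[-1] = 11.

11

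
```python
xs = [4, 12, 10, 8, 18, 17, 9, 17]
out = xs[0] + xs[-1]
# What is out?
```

xs has length 8. xs[0] = 4.
xs has length 8. Negative index -1 maps to positive index 8 + (-1) = 7. xs[7] = 17.
Sum: 4 + 17 = 21.

21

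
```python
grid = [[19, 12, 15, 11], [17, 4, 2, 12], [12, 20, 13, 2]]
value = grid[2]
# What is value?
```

grid has 3 rows. Row 2 is [12, 20, 13, 2].

[12, 20, 13, 2]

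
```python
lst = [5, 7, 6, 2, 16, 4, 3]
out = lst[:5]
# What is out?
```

lst has length 7. The slice lst[:5] selects indices [0, 1, 2, 3, 4] (0->5, 1->7, 2->6, 3->2, 4->16), giving [5, 7, 6, 2, 16].

[5, 7, 6, 2, 16]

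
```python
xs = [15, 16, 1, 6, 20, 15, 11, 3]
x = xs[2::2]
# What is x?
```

xs has length 8. The slice xs[2::2] selects indices [2, 4, 6] (2->1, 4->20, 6->11), giving [1, 20, 11].

[1, 20, 11]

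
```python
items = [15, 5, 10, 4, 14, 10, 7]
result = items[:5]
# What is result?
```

items has length 7. The slice items[:5] selects indices [0, 1, 2, 3, 4] (0->15, 1->5, 2->10, 3->4, 4->14), giving [15, 5, 10, 4, 14].

[15, 5, 10, 4, 14]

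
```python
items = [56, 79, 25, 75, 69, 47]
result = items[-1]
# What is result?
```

items has length 6. Negative index -1 maps to positive index 6 + (-1) = 5. items[5] = 47.

47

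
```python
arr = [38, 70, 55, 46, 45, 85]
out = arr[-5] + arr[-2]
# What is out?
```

arr has length 6. Negative index -5 maps to positive index 6 + (-5) = 1. arr[1] = 70.
arr has length 6. Negative index -2 maps to positive index 6 + (-2) = 4. arr[4] = 45.
Sum: 70 + 45 = 115.

115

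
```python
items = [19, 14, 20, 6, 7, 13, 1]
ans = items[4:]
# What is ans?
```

items has length 7. The slice items[4:] selects indices [4, 5, 6] (4->7, 5->13, 6->1), giving [7, 13, 1].

[7, 13, 1]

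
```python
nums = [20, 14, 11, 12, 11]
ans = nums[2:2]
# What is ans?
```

nums has length 5. The slice nums[2:2] resolves to an empty index range, so the result is [].

[]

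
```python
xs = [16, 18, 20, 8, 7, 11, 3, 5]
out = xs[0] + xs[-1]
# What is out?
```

xs has length 8. xs[0] = 16.
xs has length 8. Negative index -1 maps to positive index 8 + (-1) = 7. xs[7] = 5.
Sum: 16 + 5 = 21.

21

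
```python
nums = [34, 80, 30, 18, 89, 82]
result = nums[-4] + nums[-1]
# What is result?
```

nums has length 6. Negative index -4 maps to positive index 6 + (-4) = 2. nums[2] = 30.
nums has length 6. Negative index -1 maps to positive index 6 + (-1) = 5. nums[5] = 82.
Sum: 30 + 82 = 112.

112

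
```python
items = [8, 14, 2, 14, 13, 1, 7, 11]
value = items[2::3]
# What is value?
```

items has length 8. The slice items[2::3] selects indices [2, 5] (2->2, 5->1), giving [2, 1].

[2, 1]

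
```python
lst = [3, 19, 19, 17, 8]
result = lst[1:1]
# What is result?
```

lst has length 5. The slice lst[1:1] resolves to an empty index range, so the result is [].

[]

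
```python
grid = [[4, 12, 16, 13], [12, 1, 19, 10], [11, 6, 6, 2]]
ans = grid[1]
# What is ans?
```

grid has 3 rows. Row 1 is [12, 1, 19, 10].

[12, 1, 19, 10]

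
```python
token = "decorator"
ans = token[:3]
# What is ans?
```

token has length 9. The slice token[:3] selects indices [0, 1, 2] (0->'d', 1->'e', 2->'c'), giving 'dec'.

'dec'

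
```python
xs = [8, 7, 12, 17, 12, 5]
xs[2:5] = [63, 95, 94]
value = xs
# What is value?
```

xs starts as [8, 7, 12, 17, 12, 5] (length 6). The slice xs[2:5] covers indices [2, 3, 4] with values [12, 17, 12]. Replacing that slice with [63, 95, 94] (same length) produces [8, 7, 63, 95, 94, 5].

[8, 7, 63, 95, 94, 5]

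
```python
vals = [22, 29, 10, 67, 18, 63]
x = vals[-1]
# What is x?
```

vals has length 6. Negative index -1 maps to positive index 6 + (-1) = 5. vals[5] = 63.

63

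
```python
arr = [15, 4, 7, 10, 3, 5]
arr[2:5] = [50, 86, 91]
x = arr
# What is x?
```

arr starts as [15, 4, 7, 10, 3, 5] (length 6). The slice arr[2:5] covers indices [2, 3, 4] with values [7, 10, 3]. Replacing that slice with [50, 86, 91] (same length) produces [15, 4, 50, 86, 91, 5].

[15, 4, 50, 86, 91, 5]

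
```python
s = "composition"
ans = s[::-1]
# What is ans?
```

s has length 11. The slice s[::-1] selects indices [10, 9, 8, 7, 6, 5, 4, 3, 2, 1, 0] (10->'n', 9->'o', 8->'i', 7->'t', 6->'i', 5->'s', 4->'o', 3->'p', 2->'m', 1->'o', 0->'c'), giving 'noitisopmoc'.

'noitisopmoc'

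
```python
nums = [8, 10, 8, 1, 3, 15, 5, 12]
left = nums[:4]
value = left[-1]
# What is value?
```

nums has length 8. The slice nums[:4] selects indices [0, 1, 2, 3] (0->8, 1->10, 2->8, 3->1), giving [8, 10, 8, 1]. So left = [8, 10, 8, 1]. Then left[-1] = 1.

1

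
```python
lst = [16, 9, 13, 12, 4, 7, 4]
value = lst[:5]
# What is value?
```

lst has length 7. The slice lst[:5] selects indices [0, 1, 2, 3, 4] (0->16, 1->9, 2->13, 3->12, 4->4), giving [16, 9, 13, 12, 4].

[16, 9, 13, 12, 4]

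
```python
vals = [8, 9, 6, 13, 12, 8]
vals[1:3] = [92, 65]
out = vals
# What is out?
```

vals starts as [8, 9, 6, 13, 12, 8] (length 6). The slice vals[1:3] covers indices [1, 2] with values [9, 6]. Replacing that slice with [92, 65] (same length) produces [8, 92, 65, 13, 12, 8].

[8, 92, 65, 13, 12, 8]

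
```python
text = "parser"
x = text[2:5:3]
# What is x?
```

text has length 6. The slice text[2:5:3] selects indices [2] (2->'r'), giving 'r'.

'r'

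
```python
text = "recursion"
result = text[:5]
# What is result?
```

text has length 9. The slice text[:5] selects indices [0, 1, 2, 3, 4] (0->'r', 1->'e', 2->'c', 3->'u', 4->'r'), giving 'recur'.

'recur'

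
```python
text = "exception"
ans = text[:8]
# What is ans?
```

text has length 9. The slice text[:8] selects indices [0, 1, 2, 3, 4, 5, 6, 7] (0->'e', 1->'x', 2->'c', 3->'e', 4->'p', 5->'t', 6->'i', 7->'o'), giving 'exceptio'.

'exceptio'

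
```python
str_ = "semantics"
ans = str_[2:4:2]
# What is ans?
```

str_ has length 9. The slice str_[2:4:2] selects indices [2] (2->'m'), giving 'm'.

'm'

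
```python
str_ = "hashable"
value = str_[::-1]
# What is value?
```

str_ has length 8. The slice str_[::-1] selects indices [7, 6, 5, 4, 3, 2, 1, 0] (7->'e', 6->'l', 5->'b', 4->'a', 3->'h', 2->'s', 1->'a', 0->'h'), giving 'elbahsah'.

'elbahsah'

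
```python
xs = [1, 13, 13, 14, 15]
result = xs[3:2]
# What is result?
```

xs has length 5. The slice xs[3:2] resolves to an empty index range, so the result is [].

[]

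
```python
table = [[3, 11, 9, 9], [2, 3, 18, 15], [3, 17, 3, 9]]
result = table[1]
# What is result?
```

table has 3 rows. Row 1 is [2, 3, 18, 15].

[2, 3, 18, 15]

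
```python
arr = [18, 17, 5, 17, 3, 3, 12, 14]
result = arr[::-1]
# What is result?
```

arr has length 8. The slice arr[::-1] selects indices [7, 6, 5, 4, 3, 2, 1, 0] (7->14, 6->12, 5->3, 4->3, 3->17, 2->5, 1->17, 0->18), giving [14, 12, 3, 3, 17, 5, 17, 18].

[14, 12, 3, 3, 17, 5, 17, 18]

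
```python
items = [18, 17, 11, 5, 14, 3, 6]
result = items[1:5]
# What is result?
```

items has length 7. The slice items[1:5] selects indices [1, 2, 3, 4] (1->17, 2->11, 3->5, 4->14), giving [17, 11, 5, 14].

[17, 11, 5, 14]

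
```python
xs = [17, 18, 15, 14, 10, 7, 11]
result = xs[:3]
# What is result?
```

xs has length 7. The slice xs[:3] selects indices [0, 1, 2] (0->17, 1->18, 2->15), giving [17, 18, 15].

[17, 18, 15]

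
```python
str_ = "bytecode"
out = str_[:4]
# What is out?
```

str_ has length 8. The slice str_[:4] selects indices [0, 1, 2, 3] (0->'b', 1->'y', 2->'t', 3->'e'), giving 'byte'.

'byte'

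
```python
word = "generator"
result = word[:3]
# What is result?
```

word has length 9. The slice word[:3] selects indices [0, 1, 2] (0->'g', 1->'e', 2->'n'), giving 'gen'.

'gen'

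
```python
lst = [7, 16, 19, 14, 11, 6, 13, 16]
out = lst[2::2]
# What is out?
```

lst has length 8. The slice lst[2::2] selects indices [2, 4, 6] (2->19, 4->11, 6->13), giving [19, 11, 13].

[19, 11, 13]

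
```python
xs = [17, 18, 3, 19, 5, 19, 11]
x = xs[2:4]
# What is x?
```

xs has length 7. The slice xs[2:4] selects indices [2, 3] (2->3, 3->19), giving [3, 19].

[3, 19]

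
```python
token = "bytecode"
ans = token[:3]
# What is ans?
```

token has length 8. The slice token[:3] selects indices [0, 1, 2] (0->'b', 1->'y', 2->'t'), giving 'byt'.

'byt'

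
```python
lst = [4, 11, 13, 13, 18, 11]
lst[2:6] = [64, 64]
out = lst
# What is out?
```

lst starts as [4, 11, 13, 13, 18, 11] (length 6). The slice lst[2:6] covers indices [2, 3, 4, 5] with values [13, 13, 18, 11]. Replacing that slice with [64, 64] (different length) produces [4, 11, 64, 64].

[4, 11, 64, 64]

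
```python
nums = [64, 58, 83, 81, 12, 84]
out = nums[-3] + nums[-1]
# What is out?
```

nums has length 6. Negative index -3 maps to positive index 6 + (-3) = 3. nums[3] = 81.
nums has length 6. Negative index -1 maps to positive index 6 + (-1) = 5. nums[5] = 84.
Sum: 81 + 84 = 165.

165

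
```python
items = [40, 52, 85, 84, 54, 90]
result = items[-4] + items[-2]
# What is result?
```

items has length 6. Negative index -4 maps to positive index 6 + (-4) = 2. items[2] = 85.
items has length 6. Negative index -2 maps to positive index 6 + (-2) = 4. items[4] = 54.
Sum: 85 + 54 = 139.

139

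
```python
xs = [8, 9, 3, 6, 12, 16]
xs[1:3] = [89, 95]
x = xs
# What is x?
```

xs starts as [8, 9, 3, 6, 12, 16] (length 6). The slice xs[1:3] covers indices [1, 2] with values [9, 3]. Replacing that slice with [89, 95] (same length) produces [8, 89, 95, 6, 12, 16].

[8, 89, 95, 6, 12, 16]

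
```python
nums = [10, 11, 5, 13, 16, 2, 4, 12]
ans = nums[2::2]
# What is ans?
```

nums has length 8. The slice nums[2::2] selects indices [2, 4, 6] (2->5, 4->16, 6->4), giving [5, 16, 4].

[5, 16, 4]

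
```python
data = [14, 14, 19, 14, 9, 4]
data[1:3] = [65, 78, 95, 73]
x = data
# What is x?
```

data starts as [14, 14, 19, 14, 9, 4] (length 6). The slice data[1:3] covers indices [1, 2] with values [14, 19]. Replacing that slice with [65, 78, 95, 73] (different length) produces [14, 65, 78, 95, 73, 14, 9, 4].

[14, 65, 78, 95, 73, 14, 9, 4]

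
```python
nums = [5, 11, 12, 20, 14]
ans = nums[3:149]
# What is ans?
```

nums has length 5. The slice nums[3:149] selects indices [3, 4] (3->20, 4->14), giving [20, 14].

[20, 14]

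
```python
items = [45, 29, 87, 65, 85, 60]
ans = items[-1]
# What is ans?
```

items has length 6. Negative index -1 maps to positive index 6 + (-1) = 5. items[5] = 60.

60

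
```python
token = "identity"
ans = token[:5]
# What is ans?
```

token has length 8. The slice token[:5] selects indices [0, 1, 2, 3, 4] (0->'i', 1->'d', 2->'e', 3->'n', 4->'t'), giving 'ident'.

'ident'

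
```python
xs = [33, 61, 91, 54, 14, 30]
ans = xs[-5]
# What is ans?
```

xs has length 6. Negative index -5 maps to positive index 6 + (-5) = 1. xs[1] = 61.

61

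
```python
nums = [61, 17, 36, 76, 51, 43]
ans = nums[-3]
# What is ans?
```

nums has length 6. Negative index -3 maps to positive index 6 + (-3) = 3. nums[3] = 76.

76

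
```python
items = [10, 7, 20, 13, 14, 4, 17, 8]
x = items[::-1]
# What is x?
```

items has length 8. The slice items[::-1] selects indices [7, 6, 5, 4, 3, 2, 1, 0] (7->8, 6->17, 5->4, 4->14, 3->13, 2->20, 1->7, 0->10), giving [8, 17, 4, 14, 13, 20, 7, 10].

[8, 17, 4, 14, 13, 20, 7, 10]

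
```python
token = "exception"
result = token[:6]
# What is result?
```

token has length 9. The slice token[:6] selects indices [0, 1, 2, 3, 4, 5] (0->'e', 1->'x', 2->'c', 3->'e', 4->'p', 5->'t'), giving 'except'.

'except'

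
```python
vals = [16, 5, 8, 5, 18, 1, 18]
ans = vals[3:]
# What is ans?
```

vals has length 7. The slice vals[3:] selects indices [3, 4, 5, 6] (3->5, 4->18, 5->1, 6->18), giving [5, 18, 1, 18].

[5, 18, 1, 18]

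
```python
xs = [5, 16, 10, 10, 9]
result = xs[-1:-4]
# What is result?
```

xs has length 5. The slice xs[-1:-4] resolves to an empty index range, so the result is [].

[]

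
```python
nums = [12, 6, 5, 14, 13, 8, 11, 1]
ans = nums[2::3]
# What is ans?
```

nums has length 8. The slice nums[2::3] selects indices [2, 5] (2->5, 5->8), giving [5, 8].

[5, 8]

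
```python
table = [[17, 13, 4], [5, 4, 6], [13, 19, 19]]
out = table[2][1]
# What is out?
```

table[2] = [13, 19, 19]. Taking column 1 of that row yields 19.

19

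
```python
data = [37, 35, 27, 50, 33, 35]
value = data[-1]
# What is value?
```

data has length 6. Negative index -1 maps to positive index 6 + (-1) = 5. data[5] = 35.

35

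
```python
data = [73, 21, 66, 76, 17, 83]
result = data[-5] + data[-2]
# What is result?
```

data has length 6. Negative index -5 maps to positive index 6 + (-5) = 1. data[1] = 21.
data has length 6. Negative index -2 maps to positive index 6 + (-2) = 4. data[4] = 17.
Sum: 21 + 17 = 38.

38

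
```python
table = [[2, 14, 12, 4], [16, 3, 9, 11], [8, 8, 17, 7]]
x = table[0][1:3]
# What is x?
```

table[0] = [2, 14, 12, 4]. table[0] has length 4. The slice table[0][1:3] selects indices [1, 2] (1->14, 2->12), giving [14, 12].

[14, 12]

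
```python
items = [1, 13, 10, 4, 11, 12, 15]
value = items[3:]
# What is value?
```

items has length 7. The slice items[3:] selects indices [3, 4, 5, 6] (3->4, 4->11, 5->12, 6->15), giving [4, 11, 12, 15].

[4, 11, 12, 15]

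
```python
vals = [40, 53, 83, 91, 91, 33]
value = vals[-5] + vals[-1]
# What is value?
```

vals has length 6. Negative index -5 maps to positive index 6 + (-5) = 1. vals[1] = 53.
vals has length 6. Negative index -1 maps to positive index 6 + (-1) = 5. vals[5] = 33.
Sum: 53 + 33 = 86.

86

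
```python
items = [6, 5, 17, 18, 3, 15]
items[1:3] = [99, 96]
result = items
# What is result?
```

items starts as [6, 5, 17, 18, 3, 15] (length 6). The slice items[1:3] covers indices [1, 2] with values [5, 17]. Replacing that slice with [99, 96] (same length) produces [6, 99, 96, 18, 3, 15].

[6, 99, 96, 18, 3, 15]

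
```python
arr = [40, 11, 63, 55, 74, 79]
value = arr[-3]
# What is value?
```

arr has length 6. Negative index -3 maps to positive index 6 + (-3) = 3. arr[3] = 55.

55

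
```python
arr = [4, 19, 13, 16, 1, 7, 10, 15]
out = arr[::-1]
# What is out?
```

arr has length 8. The slice arr[::-1] selects indices [7, 6, 5, 4, 3, 2, 1, 0] (7->15, 6->10, 5->7, 4->1, 3->16, 2->13, 1->19, 0->4), giving [15, 10, 7, 1, 16, 13, 19, 4].

[15, 10, 7, 1, 16, 13, 19, 4]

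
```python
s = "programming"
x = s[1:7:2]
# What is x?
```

s has length 11. The slice s[1:7:2] selects indices [1, 3, 5] (1->'r', 3->'g', 5->'a'), giving 'rga'.

'rga'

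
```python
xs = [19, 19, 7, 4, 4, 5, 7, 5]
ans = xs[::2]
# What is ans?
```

xs has length 8. The slice xs[::2] selects indices [0, 2, 4, 6] (0->19, 2->7, 4->4, 6->7), giving [19, 7, 4, 7].

[19, 7, 4, 7]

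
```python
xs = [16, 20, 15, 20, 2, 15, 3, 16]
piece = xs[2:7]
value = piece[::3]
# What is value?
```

xs has length 8. The slice xs[2:7] selects indices [2, 3, 4, 5, 6] (2->15, 3->20, 4->2, 5->15, 6->3), giving [15, 20, 2, 15, 3]. So piece = [15, 20, 2, 15, 3]. piece has length 5. The slice piece[::3] selects indices [0, 3] (0->15, 3->15), giving [15, 15].

[15, 15]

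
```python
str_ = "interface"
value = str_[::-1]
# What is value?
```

str_ has length 9. The slice str_[::-1] selects indices [8, 7, 6, 5, 4, 3, 2, 1, 0] (8->'e', 7->'c', 6->'a', 5->'f', 4->'r', 3->'e', 2->'t', 1->'n', 0->'i'), giving 'ecafretni'.

'ecafretni'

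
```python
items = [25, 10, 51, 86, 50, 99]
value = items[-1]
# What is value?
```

items has length 6. Negative index -1 maps to positive index 6 + (-1) = 5. items[5] = 99.

99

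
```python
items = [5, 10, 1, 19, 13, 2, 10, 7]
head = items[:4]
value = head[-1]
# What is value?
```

items has length 8. The slice items[:4] selects indices [0, 1, 2, 3] (0->5, 1->10, 2->1, 3->19), giving [5, 10, 1, 19]. So head = [5, 10, 1, 19]. Then head[-1] = 19.

19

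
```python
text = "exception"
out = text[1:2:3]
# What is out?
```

text has length 9. The slice text[1:2:3] selects indices [1] (1->'x'), giving 'x'.

'x'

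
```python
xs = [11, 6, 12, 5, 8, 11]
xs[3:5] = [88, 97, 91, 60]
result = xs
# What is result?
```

xs starts as [11, 6, 12, 5, 8, 11] (length 6). The slice xs[3:5] covers indices [3, 4] with values [5, 8]. Replacing that slice with [88, 97, 91, 60] (different length) produces [11, 6, 12, 88, 97, 91, 60, 11].

[11, 6, 12, 88, 97, 91, 60, 11]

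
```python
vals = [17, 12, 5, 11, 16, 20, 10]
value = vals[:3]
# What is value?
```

vals has length 7. The slice vals[:3] selects indices [0, 1, 2] (0->17, 1->12, 2->5), giving [17, 12, 5].

[17, 12, 5]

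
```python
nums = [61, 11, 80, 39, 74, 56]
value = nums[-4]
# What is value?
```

nums has length 6. Negative index -4 maps to positive index 6 + (-4) = 2. nums[2] = 80.

80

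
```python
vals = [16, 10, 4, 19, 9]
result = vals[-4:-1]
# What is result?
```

vals has length 5. The slice vals[-4:-1] selects indices [1, 2, 3] (1->10, 2->4, 3->19), giving [10, 4, 19].

[10, 4, 19]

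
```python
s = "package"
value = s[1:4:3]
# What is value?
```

s has length 7. The slice s[1:4:3] selects indices [1] (1->'a'), giving 'a'.

'a'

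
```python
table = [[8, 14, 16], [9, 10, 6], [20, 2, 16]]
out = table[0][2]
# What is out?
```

table[0] = [8, 14, 16]. Taking column 2 of that row yields 16.

16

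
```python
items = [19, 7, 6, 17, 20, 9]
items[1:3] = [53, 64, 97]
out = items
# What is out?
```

items starts as [19, 7, 6, 17, 20, 9] (length 6). The slice items[1:3] covers indices [1, 2] with values [7, 6]. Replacing that slice with [53, 64, 97] (different length) produces [19, 53, 64, 97, 17, 20, 9].

[19, 53, 64, 97, 17, 20, 9]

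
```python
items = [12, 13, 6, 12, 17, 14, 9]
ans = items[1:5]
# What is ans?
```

items has length 7. The slice items[1:5] selects indices [1, 2, 3, 4] (1->13, 2->6, 3->12, 4->17), giving [13, 6, 12, 17].

[13, 6, 12, 17]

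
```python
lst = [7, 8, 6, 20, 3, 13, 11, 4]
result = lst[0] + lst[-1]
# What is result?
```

lst has length 8. lst[0] = 7.
lst has length 8. Negative index -1 maps to positive index 8 + (-1) = 7. lst[7] = 4.
Sum: 7 + 4 = 11.

11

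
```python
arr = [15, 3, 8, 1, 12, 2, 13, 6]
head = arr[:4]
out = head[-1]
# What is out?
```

arr has length 8. The slice arr[:4] selects indices [0, 1, 2, 3] (0->15, 1->3, 2->8, 3->1), giving [15, 3, 8, 1]. So head = [15, 3, 8, 1]. Then head[-1] = 1.

1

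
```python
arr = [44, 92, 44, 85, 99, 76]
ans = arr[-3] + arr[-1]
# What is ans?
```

arr has length 6. Negative index -3 maps to positive index 6 + (-3) = 3. arr[3] = 85.
arr has length 6. Negative index -1 maps to positive index 6 + (-1) = 5. arr[5] = 76.
Sum: 85 + 76 = 161.

161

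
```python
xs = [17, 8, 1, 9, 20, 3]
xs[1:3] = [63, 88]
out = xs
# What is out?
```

xs starts as [17, 8, 1, 9, 20, 3] (length 6). The slice xs[1:3] covers indices [1, 2] with values [8, 1]. Replacing that slice with [63, 88] (same length) produces [17, 63, 88, 9, 20, 3].

[17, 63, 88, 9, 20, 3]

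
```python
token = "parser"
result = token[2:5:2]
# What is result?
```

token has length 6. The slice token[2:5:2] selects indices [2, 4] (2->'r', 4->'e'), giving 're'.

're'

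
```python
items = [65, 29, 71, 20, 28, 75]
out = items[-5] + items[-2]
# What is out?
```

items has length 6. Negative index -5 maps to positive index 6 + (-5) = 1. items[1] = 29.
items has length 6. Negative index -2 maps to positive index 6 + (-2) = 4. items[4] = 28.
Sum: 29 + 28 = 57.

57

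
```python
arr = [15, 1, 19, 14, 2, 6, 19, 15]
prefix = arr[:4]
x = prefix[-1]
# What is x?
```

arr has length 8. The slice arr[:4] selects indices [0, 1, 2, 3] (0->15, 1->1, 2->19, 3->14), giving [15, 1, 19, 14]. So prefix = [15, 1, 19, 14]. Then prefix[-1] = 14.

14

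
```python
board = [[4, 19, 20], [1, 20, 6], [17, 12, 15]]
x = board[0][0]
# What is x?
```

board[0] = [4, 19, 20]. Taking column 0 of that row yields 4.

4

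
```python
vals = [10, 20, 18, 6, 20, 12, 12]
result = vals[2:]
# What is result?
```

vals has length 7. The slice vals[2:] selects indices [2, 3, 4, 5, 6] (2->18, 3->6, 4->20, 5->12, 6->12), giving [18, 6, 20, 12, 12].

[18, 6, 20, 12, 12]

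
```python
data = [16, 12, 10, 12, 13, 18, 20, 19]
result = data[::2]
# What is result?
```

data has length 8. The slice data[::2] selects indices [0, 2, 4, 6] (0->16, 2->10, 4->13, 6->20), giving [16, 10, 13, 20].

[16, 10, 13, 20]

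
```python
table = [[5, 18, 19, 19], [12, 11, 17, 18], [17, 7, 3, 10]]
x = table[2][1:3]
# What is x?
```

table[2] = [17, 7, 3, 10]. table[2] has length 4. The slice table[2][1:3] selects indices [1, 2] (1->7, 2->3), giving [7, 3].

[7, 3]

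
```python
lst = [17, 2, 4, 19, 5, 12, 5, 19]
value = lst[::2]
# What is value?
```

lst has length 8. The slice lst[::2] selects indices [0, 2, 4, 6] (0->17, 2->4, 4->5, 6->5), giving [17, 4, 5, 5].

[17, 4, 5, 5]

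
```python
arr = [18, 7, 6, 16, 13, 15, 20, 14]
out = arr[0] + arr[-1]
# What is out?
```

arr has length 8. arr[0] = 18.
arr has length 8. Negative index -1 maps to positive index 8 + (-1) = 7. arr[7] = 14.
Sum: 18 + 14 = 32.

32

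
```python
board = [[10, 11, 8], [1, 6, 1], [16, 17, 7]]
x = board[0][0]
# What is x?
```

board[0] = [10, 11, 8]. Taking column 0 of that row yields 10.

10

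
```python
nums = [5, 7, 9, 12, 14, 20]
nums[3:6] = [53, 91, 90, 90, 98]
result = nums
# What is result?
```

nums starts as [5, 7, 9, 12, 14, 20] (length 6). The slice nums[3:6] covers indices [3, 4, 5] with values [12, 14, 20]. Replacing that slice with [53, 91, 90, 90, 98] (different length) produces [5, 7, 9, 53, 91, 90, 90, 98].

[5, 7, 9, 53, 91, 90, 90, 98]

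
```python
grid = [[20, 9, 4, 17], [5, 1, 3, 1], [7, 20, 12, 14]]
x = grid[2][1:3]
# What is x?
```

grid[2] = [7, 20, 12, 14]. grid[2] has length 4. The slice grid[2][1:3] selects indices [1, 2] (1->20, 2->12), giving [20, 12].

[20, 12]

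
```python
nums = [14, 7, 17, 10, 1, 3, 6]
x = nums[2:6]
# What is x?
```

nums has length 7. The slice nums[2:6] selects indices [2, 3, 4, 5] (2->17, 3->10, 4->1, 5->3), giving [17, 10, 1, 3].

[17, 10, 1, 3]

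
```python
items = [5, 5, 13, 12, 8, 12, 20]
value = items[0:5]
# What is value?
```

items has length 7. The slice items[0:5] selects indices [0, 1, 2, 3, 4] (0->5, 1->5, 2->13, 3->12, 4->8), giving [5, 5, 13, 12, 8].

[5, 5, 13, 12, 8]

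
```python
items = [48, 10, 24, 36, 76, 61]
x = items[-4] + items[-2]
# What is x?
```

items has length 6. Negative index -4 maps to positive index 6 + (-4) = 2. items[2] = 24.
items has length 6. Negative index -2 maps to positive index 6 + (-2) = 4. items[4] = 76.
Sum: 24 + 76 = 100.

100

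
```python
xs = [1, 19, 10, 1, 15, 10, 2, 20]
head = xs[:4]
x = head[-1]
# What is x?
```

xs has length 8. The slice xs[:4] selects indices [0, 1, 2, 3] (0->1, 1->19, 2->10, 3->1), giving [1, 19, 10, 1]. So head = [1, 19, 10, 1]. Then head[-1] = 1.

1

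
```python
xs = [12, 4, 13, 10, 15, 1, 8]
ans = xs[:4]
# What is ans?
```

xs has length 7. The slice xs[:4] selects indices [0, 1, 2, 3] (0->12, 1->4, 2->13, 3->10), giving [12, 4, 13, 10].

[12, 4, 13, 10]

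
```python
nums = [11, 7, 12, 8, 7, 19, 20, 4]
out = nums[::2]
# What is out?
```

nums has length 8. The slice nums[::2] selects indices [0, 2, 4, 6] (0->11, 2->12, 4->7, 6->20), giving [11, 12, 7, 20].

[11, 12, 7, 20]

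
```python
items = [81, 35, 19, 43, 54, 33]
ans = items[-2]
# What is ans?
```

items has length 6. Negative index -2 maps to positive index 6 + (-2) = 4. items[4] = 54.

54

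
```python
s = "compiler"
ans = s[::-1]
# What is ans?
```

s has length 8. The slice s[::-1] selects indices [7, 6, 5, 4, 3, 2, 1, 0] (7->'r', 6->'e', 5->'l', 4->'i', 3->'p', 2->'m', 1->'o', 0->'c'), giving 'relipmoc'.

'relipmoc'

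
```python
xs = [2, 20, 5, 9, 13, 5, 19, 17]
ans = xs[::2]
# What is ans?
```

xs has length 8. The slice xs[::2] selects indices [0, 2, 4, 6] (0->2, 2->5, 4->13, 6->19), giving [2, 5, 13, 19].

[2, 5, 13, 19]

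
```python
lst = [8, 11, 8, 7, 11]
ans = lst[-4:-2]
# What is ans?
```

lst has length 5. The slice lst[-4:-2] selects indices [1, 2] (1->11, 2->8), giving [11, 8].

[11, 8]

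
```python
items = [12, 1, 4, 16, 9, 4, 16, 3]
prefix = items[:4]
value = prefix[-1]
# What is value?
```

items has length 8. The slice items[:4] selects indices [0, 1, 2, 3] (0->12, 1->1, 2->4, 3->16), giving [12, 1, 4, 16]. So prefix = [12, 1, 4, 16]. Then prefix[-1] = 16.

16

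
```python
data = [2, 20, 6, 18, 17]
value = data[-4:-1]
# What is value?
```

data has length 5. The slice data[-4:-1] selects indices [1, 2, 3] (1->20, 2->6, 3->18), giving [20, 6, 18].

[20, 6, 18]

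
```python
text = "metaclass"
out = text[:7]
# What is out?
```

text has length 9. The slice text[:7] selects indices [0, 1, 2, 3, 4, 5, 6] (0->'m', 1->'e', 2->'t', 3->'a', 4->'c', 5->'l', 6->'a'), giving 'metacla'.

'metacla'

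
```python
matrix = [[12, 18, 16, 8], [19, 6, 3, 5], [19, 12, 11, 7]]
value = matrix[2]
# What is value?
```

matrix has 3 rows. Row 2 is [19, 12, 11, 7].

[19, 12, 11, 7]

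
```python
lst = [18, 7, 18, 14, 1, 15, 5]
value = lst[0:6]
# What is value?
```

lst has length 7. The slice lst[0:6] selects indices [0, 1, 2, 3, 4, 5] (0->18, 1->7, 2->18, 3->14, 4->1, 5->15), giving [18, 7, 18, 14, 1, 15].

[18, 7, 18, 14, 1, 15]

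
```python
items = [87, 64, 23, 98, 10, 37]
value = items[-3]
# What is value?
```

items has length 6. Negative index -3 maps to positive index 6 + (-3) = 3. items[3] = 98.

98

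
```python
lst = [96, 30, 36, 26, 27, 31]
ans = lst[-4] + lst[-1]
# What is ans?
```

lst has length 6. Negative index -4 maps to positive index 6 + (-4) = 2. lst[2] = 36.
lst has length 6. Negative index -1 maps to positive index 6 + (-1) = 5. lst[5] = 31.
Sum: 36 + 31 = 67.

67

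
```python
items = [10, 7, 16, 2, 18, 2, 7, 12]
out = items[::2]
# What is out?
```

items has length 8. The slice items[::2] selects indices [0, 2, 4, 6] (0->10, 2->16, 4->18, 6->7), giving [10, 16, 18, 7].

[10, 16, 18, 7]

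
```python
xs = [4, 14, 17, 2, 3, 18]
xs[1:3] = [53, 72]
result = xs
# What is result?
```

xs starts as [4, 14, 17, 2, 3, 18] (length 6). The slice xs[1:3] covers indices [1, 2] with values [14, 17]. Replacing that slice with [53, 72] (same length) produces [4, 53, 72, 2, 3, 18].

[4, 53, 72, 2, 3, 18]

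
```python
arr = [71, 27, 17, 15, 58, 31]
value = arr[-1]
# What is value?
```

arr has length 6. Negative index -1 maps to positive index 6 + (-1) = 5. arr[5] = 31.

31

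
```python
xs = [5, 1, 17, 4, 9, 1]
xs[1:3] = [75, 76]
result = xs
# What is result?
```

xs starts as [5, 1, 17, 4, 9, 1] (length 6). The slice xs[1:3] covers indices [1, 2] with values [1, 17]. Replacing that slice with [75, 76] (same length) produces [5, 75, 76, 4, 9, 1].

[5, 75, 76, 4, 9, 1]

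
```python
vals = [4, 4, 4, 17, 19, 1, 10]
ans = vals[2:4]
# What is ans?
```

vals has length 7. The slice vals[2:4] selects indices [2, 3] (2->4, 3->17), giving [4, 17].

[4, 17]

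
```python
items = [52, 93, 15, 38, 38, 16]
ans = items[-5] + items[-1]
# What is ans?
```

items has length 6. Negative index -5 maps to positive index 6 + (-5) = 1. items[1] = 93.
items has length 6. Negative index -1 maps to positive index 6 + (-1) = 5. items[5] = 16.
Sum: 93 + 16 = 109.

109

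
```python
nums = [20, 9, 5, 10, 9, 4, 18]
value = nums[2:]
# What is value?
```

nums has length 7. The slice nums[2:] selects indices [2, 3, 4, 5, 6] (2->5, 3->10, 4->9, 5->4, 6->18), giving [5, 10, 9, 4, 18].

[5, 10, 9, 4, 18]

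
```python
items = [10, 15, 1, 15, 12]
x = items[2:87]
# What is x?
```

items has length 5. The slice items[2:87] selects indices [2, 3, 4] (2->1, 3->15, 4->12), giving [1, 15, 12].

[1, 15, 12]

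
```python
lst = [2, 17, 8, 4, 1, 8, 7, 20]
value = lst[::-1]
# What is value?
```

lst has length 8. The slice lst[::-1] selects indices [7, 6, 5, 4, 3, 2, 1, 0] (7->20, 6->7, 5->8, 4->1, 3->4, 2->8, 1->17, 0->2), giving [20, 7, 8, 1, 4, 8, 17, 2].

[20, 7, 8, 1, 4, 8, 17, 2]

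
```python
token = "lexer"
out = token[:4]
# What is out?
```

token has length 5. The slice token[:4] selects indices [0, 1, 2, 3] (0->'l', 1->'e', 2->'x', 3->'e'), giving 'lexe'.

'lexe'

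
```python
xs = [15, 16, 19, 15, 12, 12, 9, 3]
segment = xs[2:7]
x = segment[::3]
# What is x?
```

xs has length 8. The slice xs[2:7] selects indices [2, 3, 4, 5, 6] (2->19, 3->15, 4->12, 5->12, 6->9), giving [19, 15, 12, 12, 9]. So segment = [19, 15, 12, 12, 9]. segment has length 5. The slice segment[::3] selects indices [0, 3] (0->19, 3->12), giving [19, 12].

[19, 12]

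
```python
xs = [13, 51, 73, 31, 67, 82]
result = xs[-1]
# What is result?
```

xs has length 6. Negative index -1 maps to positive index 6 + (-1) = 5. xs[5] = 82.

82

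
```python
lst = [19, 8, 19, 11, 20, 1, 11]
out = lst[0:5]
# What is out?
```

lst has length 7. The slice lst[0:5] selects indices [0, 1, 2, 3, 4] (0->19, 1->8, 2->19, 3->11, 4->20), giving [19, 8, 19, 11, 20].

[19, 8, 19, 11, 20]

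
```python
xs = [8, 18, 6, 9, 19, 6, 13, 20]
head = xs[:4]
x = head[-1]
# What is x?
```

xs has length 8. The slice xs[:4] selects indices [0, 1, 2, 3] (0->8, 1->18, 2->6, 3->9), giving [8, 18, 6, 9]. So head = [8, 18, 6, 9]. Then head[-1] = 9.

9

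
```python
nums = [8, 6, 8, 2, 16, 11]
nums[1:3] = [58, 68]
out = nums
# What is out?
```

nums starts as [8, 6, 8, 2, 16, 11] (length 6). The slice nums[1:3] covers indices [1, 2] with values [6, 8]. Replacing that slice with [58, 68] (same length) produces [8, 58, 68, 2, 16, 11].

[8, 58, 68, 2, 16, 11]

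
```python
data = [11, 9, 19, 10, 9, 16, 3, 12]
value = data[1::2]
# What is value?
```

data has length 8. The slice data[1::2] selects indices [1, 3, 5, 7] (1->9, 3->10, 5->16, 7->12), giving [9, 10, 16, 12].

[9, 10, 16, 12]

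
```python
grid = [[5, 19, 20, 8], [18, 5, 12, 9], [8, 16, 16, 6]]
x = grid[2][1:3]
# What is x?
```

grid[2] = [8, 16, 16, 6]. grid[2] has length 4. The slice grid[2][1:3] selects indices [1, 2] (1->16, 2->16), giving [16, 16].

[16, 16]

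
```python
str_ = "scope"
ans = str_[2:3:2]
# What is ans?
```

str_ has length 5. The slice str_[2:3:2] selects indices [2] (2->'o'), giving 'o'.

'o'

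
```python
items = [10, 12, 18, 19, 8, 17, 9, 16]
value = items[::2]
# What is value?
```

items has length 8. The slice items[::2] selects indices [0, 2, 4, 6] (0->10, 2->18, 4->8, 6->9), giving [10, 18, 8, 9].

[10, 18, 8, 9]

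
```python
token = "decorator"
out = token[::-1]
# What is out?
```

token has length 9. The slice token[::-1] selects indices [8, 7, 6, 5, 4, 3, 2, 1, 0] (8->'r', 7->'o', 6->'t', 5->'a', 4->'r', 3->'o', 2->'c', 1->'e', 0->'d'), giving 'rotaroced'.

'rotaroced'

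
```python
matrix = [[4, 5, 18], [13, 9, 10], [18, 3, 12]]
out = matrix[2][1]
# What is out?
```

matrix[2] = [18, 3, 12]. Taking column 1 of that row yields 3.

3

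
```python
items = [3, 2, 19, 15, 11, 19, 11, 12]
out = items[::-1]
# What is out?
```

items has length 8. The slice items[::-1] selects indices [7, 6, 5, 4, 3, 2, 1, 0] (7->12, 6->11, 5->19, 4->11, 3->15, 2->19, 1->2, 0->3), giving [12, 11, 19, 11, 15, 19, 2, 3].

[12, 11, 19, 11, 15, 19, 2, 3]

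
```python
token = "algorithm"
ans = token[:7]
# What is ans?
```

token has length 9. The slice token[:7] selects indices [0, 1, 2, 3, 4, 5, 6] (0->'a', 1->'l', 2->'g', 3->'o', 4->'r', 5->'i', 6->'t'), giving 'algorit'.

'algorit'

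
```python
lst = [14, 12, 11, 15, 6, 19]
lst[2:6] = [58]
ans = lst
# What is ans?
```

lst starts as [14, 12, 11, 15, 6, 19] (length 6). The slice lst[2:6] covers indices [2, 3, 4, 5] with values [11, 15, 6, 19]. Replacing that slice with [58] (different length) produces [14, 12, 58].

[14, 12, 58]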